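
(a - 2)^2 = a^2 - 4*a + 4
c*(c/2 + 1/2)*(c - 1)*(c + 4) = c^4/2 + 2*c^3 - c^2/2 - 2*c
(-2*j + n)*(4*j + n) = -8*j^2 + 2*j*n + n^2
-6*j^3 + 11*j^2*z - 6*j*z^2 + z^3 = (-3*j + z)*(-2*j + z)*(-j + z)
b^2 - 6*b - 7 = (b - 7)*(b + 1)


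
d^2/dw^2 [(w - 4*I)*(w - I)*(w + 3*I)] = 6*w - 4*I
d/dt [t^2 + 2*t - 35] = 2*t + 2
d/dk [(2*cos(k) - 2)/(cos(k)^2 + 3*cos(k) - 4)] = 2*sin(k)/(cos(k) + 4)^2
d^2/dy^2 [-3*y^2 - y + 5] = -6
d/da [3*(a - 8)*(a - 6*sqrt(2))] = 6*a - 18*sqrt(2) - 24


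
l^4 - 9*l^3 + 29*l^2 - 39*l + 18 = (l - 3)^2*(l - 2)*(l - 1)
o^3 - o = o*(o - 1)*(o + 1)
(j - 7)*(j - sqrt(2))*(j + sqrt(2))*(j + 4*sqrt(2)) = j^4 - 7*j^3 + 4*sqrt(2)*j^3 - 28*sqrt(2)*j^2 - 2*j^2 - 8*sqrt(2)*j + 14*j + 56*sqrt(2)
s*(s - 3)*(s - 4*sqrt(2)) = s^3 - 4*sqrt(2)*s^2 - 3*s^2 + 12*sqrt(2)*s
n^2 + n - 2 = (n - 1)*(n + 2)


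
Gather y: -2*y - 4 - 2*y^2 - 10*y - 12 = -2*y^2 - 12*y - 16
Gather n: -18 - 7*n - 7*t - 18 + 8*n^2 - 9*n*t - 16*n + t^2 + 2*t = 8*n^2 + n*(-9*t - 23) + t^2 - 5*t - 36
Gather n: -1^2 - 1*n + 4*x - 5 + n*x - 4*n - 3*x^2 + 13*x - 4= n*(x - 5) - 3*x^2 + 17*x - 10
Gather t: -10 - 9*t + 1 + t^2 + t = t^2 - 8*t - 9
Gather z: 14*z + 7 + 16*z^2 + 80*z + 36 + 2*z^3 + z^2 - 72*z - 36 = 2*z^3 + 17*z^2 + 22*z + 7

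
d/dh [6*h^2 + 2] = 12*h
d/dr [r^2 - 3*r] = 2*r - 3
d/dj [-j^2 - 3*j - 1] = -2*j - 3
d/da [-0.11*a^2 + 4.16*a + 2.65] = 4.16 - 0.22*a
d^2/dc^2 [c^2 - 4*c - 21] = 2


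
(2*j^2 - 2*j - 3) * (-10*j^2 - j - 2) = -20*j^4 + 18*j^3 + 28*j^2 + 7*j + 6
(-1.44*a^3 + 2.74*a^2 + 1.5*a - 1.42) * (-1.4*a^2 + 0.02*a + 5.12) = 2.016*a^5 - 3.8648*a^4 - 9.418*a^3 + 16.0468*a^2 + 7.6516*a - 7.2704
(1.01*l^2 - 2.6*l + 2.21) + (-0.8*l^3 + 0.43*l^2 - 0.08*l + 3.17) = -0.8*l^3 + 1.44*l^2 - 2.68*l + 5.38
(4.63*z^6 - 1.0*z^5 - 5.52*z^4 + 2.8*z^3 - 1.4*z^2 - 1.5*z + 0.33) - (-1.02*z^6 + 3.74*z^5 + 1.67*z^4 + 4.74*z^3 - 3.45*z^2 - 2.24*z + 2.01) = 5.65*z^6 - 4.74*z^5 - 7.19*z^4 - 1.94*z^3 + 2.05*z^2 + 0.74*z - 1.68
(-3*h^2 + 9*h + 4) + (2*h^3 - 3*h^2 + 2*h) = 2*h^3 - 6*h^2 + 11*h + 4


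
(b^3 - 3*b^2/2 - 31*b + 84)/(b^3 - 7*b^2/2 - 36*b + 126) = (b - 4)/(b - 6)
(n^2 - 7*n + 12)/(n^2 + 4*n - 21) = (n - 4)/(n + 7)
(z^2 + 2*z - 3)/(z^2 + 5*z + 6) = (z - 1)/(z + 2)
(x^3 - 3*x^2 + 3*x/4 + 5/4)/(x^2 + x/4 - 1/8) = 2*(2*x^2 - 7*x + 5)/(4*x - 1)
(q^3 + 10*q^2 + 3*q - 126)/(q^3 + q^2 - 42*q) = (q^2 + 3*q - 18)/(q*(q - 6))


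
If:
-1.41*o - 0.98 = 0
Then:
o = -0.70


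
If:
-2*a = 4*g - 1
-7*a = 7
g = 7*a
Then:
No Solution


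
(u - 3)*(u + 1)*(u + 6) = u^3 + 4*u^2 - 15*u - 18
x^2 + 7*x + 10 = (x + 2)*(x + 5)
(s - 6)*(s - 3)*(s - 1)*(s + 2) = s^4 - 8*s^3 + 7*s^2 + 36*s - 36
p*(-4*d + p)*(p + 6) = -4*d*p^2 - 24*d*p + p^3 + 6*p^2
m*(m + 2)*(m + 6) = m^3 + 8*m^2 + 12*m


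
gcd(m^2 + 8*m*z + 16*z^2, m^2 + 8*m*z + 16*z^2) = m^2 + 8*m*z + 16*z^2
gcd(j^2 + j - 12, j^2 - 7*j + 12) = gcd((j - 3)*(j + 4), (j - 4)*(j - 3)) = j - 3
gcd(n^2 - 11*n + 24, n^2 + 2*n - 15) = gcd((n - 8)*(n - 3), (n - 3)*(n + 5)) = n - 3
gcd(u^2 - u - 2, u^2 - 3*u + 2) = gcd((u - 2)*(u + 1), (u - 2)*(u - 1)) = u - 2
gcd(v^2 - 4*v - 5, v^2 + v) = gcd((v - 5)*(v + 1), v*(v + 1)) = v + 1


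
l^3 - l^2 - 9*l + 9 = (l - 3)*(l - 1)*(l + 3)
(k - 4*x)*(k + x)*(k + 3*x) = k^3 - 13*k*x^2 - 12*x^3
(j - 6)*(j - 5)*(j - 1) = j^3 - 12*j^2 + 41*j - 30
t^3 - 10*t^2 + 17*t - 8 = (t - 8)*(t - 1)^2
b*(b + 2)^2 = b^3 + 4*b^2 + 4*b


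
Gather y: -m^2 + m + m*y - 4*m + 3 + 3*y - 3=-m^2 - 3*m + y*(m + 3)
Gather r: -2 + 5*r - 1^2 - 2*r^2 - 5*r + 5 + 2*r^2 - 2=0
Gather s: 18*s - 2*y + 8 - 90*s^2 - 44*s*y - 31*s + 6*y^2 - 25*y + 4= -90*s^2 + s*(-44*y - 13) + 6*y^2 - 27*y + 12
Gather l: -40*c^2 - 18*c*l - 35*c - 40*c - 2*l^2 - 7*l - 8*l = -40*c^2 - 75*c - 2*l^2 + l*(-18*c - 15)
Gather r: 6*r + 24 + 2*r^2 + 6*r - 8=2*r^2 + 12*r + 16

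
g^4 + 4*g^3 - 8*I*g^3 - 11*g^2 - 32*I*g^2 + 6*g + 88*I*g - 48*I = (g + 6)*(g - 8*I)*(-I*g + I)*(I*g - I)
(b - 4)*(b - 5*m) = b^2 - 5*b*m - 4*b + 20*m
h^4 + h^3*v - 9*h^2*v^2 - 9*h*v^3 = h*(h - 3*v)*(h + v)*(h + 3*v)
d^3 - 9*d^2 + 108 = (d - 6)^2*(d + 3)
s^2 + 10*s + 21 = (s + 3)*(s + 7)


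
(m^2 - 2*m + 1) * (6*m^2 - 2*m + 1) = 6*m^4 - 14*m^3 + 11*m^2 - 4*m + 1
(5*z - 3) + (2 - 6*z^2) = -6*z^2 + 5*z - 1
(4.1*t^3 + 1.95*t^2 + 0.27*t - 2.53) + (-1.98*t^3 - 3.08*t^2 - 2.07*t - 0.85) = 2.12*t^3 - 1.13*t^2 - 1.8*t - 3.38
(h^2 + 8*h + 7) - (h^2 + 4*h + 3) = 4*h + 4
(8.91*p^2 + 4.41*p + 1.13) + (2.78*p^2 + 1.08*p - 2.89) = 11.69*p^2 + 5.49*p - 1.76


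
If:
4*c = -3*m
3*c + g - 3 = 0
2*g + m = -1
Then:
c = 21/22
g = 3/22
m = -14/11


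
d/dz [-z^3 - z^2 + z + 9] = -3*z^2 - 2*z + 1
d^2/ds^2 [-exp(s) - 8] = -exp(s)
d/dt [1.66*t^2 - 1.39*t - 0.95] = 3.32*t - 1.39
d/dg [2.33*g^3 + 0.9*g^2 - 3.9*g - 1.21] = 6.99*g^2 + 1.8*g - 3.9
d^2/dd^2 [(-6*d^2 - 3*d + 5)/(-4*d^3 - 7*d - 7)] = 4*(48*d^6 + 72*d^5 - 492*d^4 - 630*d^3 - 462*d^2 + 210*d - 49)/(64*d^9 + 336*d^7 + 336*d^6 + 588*d^5 + 1176*d^4 + 931*d^3 + 1029*d^2 + 1029*d + 343)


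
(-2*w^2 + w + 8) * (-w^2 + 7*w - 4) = 2*w^4 - 15*w^3 + 7*w^2 + 52*w - 32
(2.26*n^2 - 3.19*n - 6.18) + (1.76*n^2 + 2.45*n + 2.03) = 4.02*n^2 - 0.74*n - 4.15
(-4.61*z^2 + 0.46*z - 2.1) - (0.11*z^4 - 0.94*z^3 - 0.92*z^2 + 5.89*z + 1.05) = -0.11*z^4 + 0.94*z^3 - 3.69*z^2 - 5.43*z - 3.15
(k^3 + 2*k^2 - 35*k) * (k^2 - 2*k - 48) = k^5 - 87*k^3 - 26*k^2 + 1680*k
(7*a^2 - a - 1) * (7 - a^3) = -7*a^5 + a^4 + a^3 + 49*a^2 - 7*a - 7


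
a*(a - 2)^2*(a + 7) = a^4 + 3*a^3 - 24*a^2 + 28*a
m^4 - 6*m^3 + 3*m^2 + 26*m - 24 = (m - 4)*(m - 3)*(m - 1)*(m + 2)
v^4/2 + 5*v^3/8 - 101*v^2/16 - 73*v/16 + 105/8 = (v/2 + 1)*(v - 3)*(v - 5/4)*(v + 7/2)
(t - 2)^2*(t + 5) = t^3 + t^2 - 16*t + 20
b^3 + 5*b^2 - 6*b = b*(b - 1)*(b + 6)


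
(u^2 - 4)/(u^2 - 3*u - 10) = (u - 2)/(u - 5)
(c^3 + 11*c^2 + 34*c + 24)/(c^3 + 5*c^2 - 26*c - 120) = (c + 1)/(c - 5)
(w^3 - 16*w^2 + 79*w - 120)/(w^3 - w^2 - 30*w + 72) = (w^2 - 13*w + 40)/(w^2 + 2*w - 24)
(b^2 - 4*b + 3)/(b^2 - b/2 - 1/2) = 2*(b - 3)/(2*b + 1)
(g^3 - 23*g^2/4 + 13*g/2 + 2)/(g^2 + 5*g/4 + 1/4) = (g^2 - 6*g + 8)/(g + 1)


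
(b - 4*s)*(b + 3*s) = b^2 - b*s - 12*s^2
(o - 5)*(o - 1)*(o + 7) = o^3 + o^2 - 37*o + 35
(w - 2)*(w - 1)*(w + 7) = w^3 + 4*w^2 - 19*w + 14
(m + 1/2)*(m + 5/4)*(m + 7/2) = m^3 + 21*m^2/4 + 27*m/4 + 35/16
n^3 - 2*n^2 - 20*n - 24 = (n - 6)*(n + 2)^2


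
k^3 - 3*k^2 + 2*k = k*(k - 2)*(k - 1)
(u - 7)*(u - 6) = u^2 - 13*u + 42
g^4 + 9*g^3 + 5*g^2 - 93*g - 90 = (g - 3)*(g + 1)*(g + 5)*(g + 6)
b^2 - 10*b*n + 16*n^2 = (b - 8*n)*(b - 2*n)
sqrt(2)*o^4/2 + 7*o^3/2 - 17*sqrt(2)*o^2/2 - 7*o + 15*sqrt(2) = (o - 3*sqrt(2)/2)*(o - sqrt(2))*(o + 5*sqrt(2))*(sqrt(2)*o/2 + 1)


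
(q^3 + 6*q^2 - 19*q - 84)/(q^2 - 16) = (q^2 + 10*q + 21)/(q + 4)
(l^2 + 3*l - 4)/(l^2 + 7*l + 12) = (l - 1)/(l + 3)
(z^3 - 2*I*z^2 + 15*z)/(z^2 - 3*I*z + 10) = z*(z + 3*I)/(z + 2*I)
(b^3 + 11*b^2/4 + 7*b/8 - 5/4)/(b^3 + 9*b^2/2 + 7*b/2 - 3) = (b + 5/4)/(b + 3)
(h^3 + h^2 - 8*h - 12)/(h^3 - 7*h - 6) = (h + 2)/(h + 1)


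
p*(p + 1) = p^2 + p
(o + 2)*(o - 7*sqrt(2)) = o^2 - 7*sqrt(2)*o + 2*o - 14*sqrt(2)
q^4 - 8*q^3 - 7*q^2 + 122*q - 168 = (q - 7)*(q - 3)*(q - 2)*(q + 4)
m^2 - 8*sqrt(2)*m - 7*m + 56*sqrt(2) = (m - 7)*(m - 8*sqrt(2))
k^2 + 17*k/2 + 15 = (k + 5/2)*(k + 6)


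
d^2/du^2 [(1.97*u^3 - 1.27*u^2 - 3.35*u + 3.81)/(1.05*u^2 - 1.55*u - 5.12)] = (-3.5527136788005e-15*u^5 - 7.105427357601e-15*u^4 + 19.12669*u^3 + 78.04155*u^2 + 164.591958*u + 45.858794)/(1.157625*u^6 - 5.126625*u^5 - 9.366525*u^4 + 46.272925*u^3 + 45.67296*u^2 - 121.89696*u - 134.217728)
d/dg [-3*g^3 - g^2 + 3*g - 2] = -9*g^2 - 2*g + 3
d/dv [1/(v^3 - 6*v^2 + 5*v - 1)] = (-3*v^2 + 12*v - 5)/(v^3 - 6*v^2 + 5*v - 1)^2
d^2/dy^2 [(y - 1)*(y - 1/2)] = 2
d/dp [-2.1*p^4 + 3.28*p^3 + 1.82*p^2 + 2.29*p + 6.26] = -8.4*p^3 + 9.84*p^2 + 3.64*p + 2.29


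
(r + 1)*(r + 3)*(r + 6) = r^3 + 10*r^2 + 27*r + 18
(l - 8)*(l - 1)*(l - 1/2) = l^3 - 19*l^2/2 + 25*l/2 - 4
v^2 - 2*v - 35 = (v - 7)*(v + 5)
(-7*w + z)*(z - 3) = -7*w*z + 21*w + z^2 - 3*z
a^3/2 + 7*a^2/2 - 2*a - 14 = (a/2 + 1)*(a - 2)*(a + 7)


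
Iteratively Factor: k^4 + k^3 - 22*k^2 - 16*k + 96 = (k + 4)*(k^3 - 3*k^2 - 10*k + 24) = (k - 4)*(k + 4)*(k^2 + k - 6) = (k - 4)*(k - 2)*(k + 4)*(k + 3)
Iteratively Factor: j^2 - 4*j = (j - 4)*(j)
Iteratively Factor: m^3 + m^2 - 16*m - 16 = (m + 1)*(m^2 - 16) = (m + 1)*(m + 4)*(m - 4)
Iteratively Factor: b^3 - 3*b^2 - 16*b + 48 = (b - 3)*(b^2 - 16) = (b - 3)*(b + 4)*(b - 4)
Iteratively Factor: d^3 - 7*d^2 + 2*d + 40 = (d - 5)*(d^2 - 2*d - 8) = (d - 5)*(d + 2)*(d - 4)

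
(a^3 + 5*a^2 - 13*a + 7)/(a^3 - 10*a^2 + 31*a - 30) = (a^3 + 5*a^2 - 13*a + 7)/(a^3 - 10*a^2 + 31*a - 30)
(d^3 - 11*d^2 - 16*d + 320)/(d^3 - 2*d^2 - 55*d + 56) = (d^2 - 3*d - 40)/(d^2 + 6*d - 7)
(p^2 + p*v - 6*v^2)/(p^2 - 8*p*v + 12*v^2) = (p + 3*v)/(p - 6*v)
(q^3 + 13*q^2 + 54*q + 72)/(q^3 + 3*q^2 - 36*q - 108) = (q + 4)/(q - 6)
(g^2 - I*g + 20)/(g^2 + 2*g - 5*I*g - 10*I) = (g + 4*I)/(g + 2)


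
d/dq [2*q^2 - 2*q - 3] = 4*q - 2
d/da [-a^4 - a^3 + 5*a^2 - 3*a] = -4*a^3 - 3*a^2 + 10*a - 3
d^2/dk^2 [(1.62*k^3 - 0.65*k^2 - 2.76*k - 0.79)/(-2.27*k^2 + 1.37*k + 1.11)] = (18.241894*k^3 + 19.470372*k^2 + 15.009294*k + 0.154094000000001)/(11.697083*k^6 - 21.178419*k^5 - 4.377468*k^4 + 18.140581*k^3 + 2.140524*k^2 - 5.063931*k - 1.367631)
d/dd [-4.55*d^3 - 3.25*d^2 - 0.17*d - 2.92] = -13.65*d^2 - 6.5*d - 0.17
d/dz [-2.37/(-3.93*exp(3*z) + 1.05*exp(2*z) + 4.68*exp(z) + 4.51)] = (-27.9423*exp(2*z) + 4.977*exp(z) + 11.0916)*exp(z)/(-3.93*exp(3*z) + 1.05*exp(2*z) + 4.68*exp(z) + 4.51)^2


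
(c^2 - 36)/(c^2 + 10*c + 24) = (c - 6)/(c + 4)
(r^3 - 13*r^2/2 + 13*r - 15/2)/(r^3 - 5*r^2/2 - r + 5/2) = (r - 3)/(r + 1)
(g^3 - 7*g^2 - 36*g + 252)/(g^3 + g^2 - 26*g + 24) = (g^2 - 13*g + 42)/(g^2 - 5*g + 4)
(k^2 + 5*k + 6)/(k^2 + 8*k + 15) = (k + 2)/(k + 5)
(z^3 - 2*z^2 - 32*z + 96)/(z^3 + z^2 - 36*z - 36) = (z^2 - 8*z + 16)/(z^2 - 5*z - 6)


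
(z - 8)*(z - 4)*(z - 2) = z^3 - 14*z^2 + 56*z - 64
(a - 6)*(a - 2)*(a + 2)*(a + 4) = a^4 - 2*a^3 - 28*a^2 + 8*a + 96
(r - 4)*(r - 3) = r^2 - 7*r + 12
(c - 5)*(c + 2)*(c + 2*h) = c^3 + 2*c^2*h - 3*c^2 - 6*c*h - 10*c - 20*h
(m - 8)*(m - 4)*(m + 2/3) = m^3 - 34*m^2/3 + 24*m + 64/3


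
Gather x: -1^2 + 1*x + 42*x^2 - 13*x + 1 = 42*x^2 - 12*x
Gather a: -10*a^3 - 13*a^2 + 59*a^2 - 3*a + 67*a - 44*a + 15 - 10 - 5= -10*a^3 + 46*a^2 + 20*a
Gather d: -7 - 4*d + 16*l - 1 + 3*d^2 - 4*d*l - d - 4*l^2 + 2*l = 3*d^2 + d*(-4*l - 5) - 4*l^2 + 18*l - 8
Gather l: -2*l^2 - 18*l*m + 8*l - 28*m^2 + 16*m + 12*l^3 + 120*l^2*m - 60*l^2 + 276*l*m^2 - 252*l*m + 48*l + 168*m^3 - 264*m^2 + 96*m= 12*l^3 + l^2*(120*m - 62) + l*(276*m^2 - 270*m + 56) + 168*m^3 - 292*m^2 + 112*m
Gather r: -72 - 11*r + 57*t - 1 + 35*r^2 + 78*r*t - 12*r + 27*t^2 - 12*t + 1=35*r^2 + r*(78*t - 23) + 27*t^2 + 45*t - 72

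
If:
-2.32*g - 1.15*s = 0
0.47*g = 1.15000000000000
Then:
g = 2.45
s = -4.94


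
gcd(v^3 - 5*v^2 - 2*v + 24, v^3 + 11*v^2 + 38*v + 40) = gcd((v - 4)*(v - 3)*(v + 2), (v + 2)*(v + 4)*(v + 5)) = v + 2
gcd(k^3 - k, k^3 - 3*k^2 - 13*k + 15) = k - 1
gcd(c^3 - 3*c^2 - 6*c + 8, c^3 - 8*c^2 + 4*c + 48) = c^2 - 2*c - 8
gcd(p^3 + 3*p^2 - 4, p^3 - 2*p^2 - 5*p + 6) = p^2 + p - 2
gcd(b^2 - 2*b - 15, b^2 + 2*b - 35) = b - 5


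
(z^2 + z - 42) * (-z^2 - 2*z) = -z^4 - 3*z^3 + 40*z^2 + 84*z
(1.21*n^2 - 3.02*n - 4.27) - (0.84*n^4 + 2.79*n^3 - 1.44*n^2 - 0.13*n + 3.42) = -0.84*n^4 - 2.79*n^3 + 2.65*n^2 - 2.89*n - 7.69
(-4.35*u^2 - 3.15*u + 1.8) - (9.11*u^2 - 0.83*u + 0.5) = -13.46*u^2 - 2.32*u + 1.3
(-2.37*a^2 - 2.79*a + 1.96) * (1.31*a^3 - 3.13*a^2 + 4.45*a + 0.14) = -3.1047*a^5 + 3.7632*a^4 + 0.753799999999998*a^3 - 18.8821*a^2 + 8.3314*a + 0.2744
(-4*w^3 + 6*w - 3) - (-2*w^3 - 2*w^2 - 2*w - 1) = -2*w^3 + 2*w^2 + 8*w - 2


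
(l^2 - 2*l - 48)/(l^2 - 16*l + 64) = (l + 6)/(l - 8)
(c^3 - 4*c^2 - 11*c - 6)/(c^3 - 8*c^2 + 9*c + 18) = (c + 1)/(c - 3)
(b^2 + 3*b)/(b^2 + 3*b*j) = (b + 3)/(b + 3*j)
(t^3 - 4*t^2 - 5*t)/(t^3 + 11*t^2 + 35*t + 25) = t*(t - 5)/(t^2 + 10*t + 25)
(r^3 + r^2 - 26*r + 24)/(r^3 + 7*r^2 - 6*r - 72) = (r^2 - 5*r + 4)/(r^2 + r - 12)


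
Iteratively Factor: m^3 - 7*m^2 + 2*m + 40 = (m - 4)*(m^2 - 3*m - 10) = (m - 5)*(m - 4)*(m + 2)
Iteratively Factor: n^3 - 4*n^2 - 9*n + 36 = (n - 4)*(n^2 - 9) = (n - 4)*(n + 3)*(n - 3)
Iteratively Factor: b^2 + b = (b)*(b + 1)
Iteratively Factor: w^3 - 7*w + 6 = (w - 1)*(w^2 + w - 6) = (w - 2)*(w - 1)*(w + 3)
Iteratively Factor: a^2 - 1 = (a + 1)*(a - 1)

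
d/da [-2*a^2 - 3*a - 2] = -4*a - 3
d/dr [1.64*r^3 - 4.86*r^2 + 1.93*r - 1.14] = 4.92*r^2 - 9.72*r + 1.93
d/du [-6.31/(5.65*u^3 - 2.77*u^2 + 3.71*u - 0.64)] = (106.9545*u^2 - 34.9574*u + 23.4101)/(5.65*u^3 - 2.77*u^2 + 3.71*u - 0.64)^2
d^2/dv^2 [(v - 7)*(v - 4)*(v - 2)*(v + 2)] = 12*v^2 - 66*v + 48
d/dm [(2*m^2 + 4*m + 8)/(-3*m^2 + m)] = 2*(7*m^2 + 24*m - 4)/(m^2*(9*m^2 - 6*m + 1))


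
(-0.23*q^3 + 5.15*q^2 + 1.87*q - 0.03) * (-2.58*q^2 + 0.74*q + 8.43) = 0.5934*q^5 - 13.4572*q^4 - 2.9525*q^3 + 44.8757*q^2 + 15.7419*q - 0.2529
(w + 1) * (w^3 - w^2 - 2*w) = w^4 - 3*w^2 - 2*w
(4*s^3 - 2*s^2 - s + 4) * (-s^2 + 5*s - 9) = -4*s^5 + 22*s^4 - 45*s^3 + 9*s^2 + 29*s - 36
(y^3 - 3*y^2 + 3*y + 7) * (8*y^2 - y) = 8*y^5 - 25*y^4 + 27*y^3 + 53*y^2 - 7*y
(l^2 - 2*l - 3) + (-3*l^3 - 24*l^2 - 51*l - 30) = -3*l^3 - 23*l^2 - 53*l - 33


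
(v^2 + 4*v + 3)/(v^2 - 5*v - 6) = (v + 3)/(v - 6)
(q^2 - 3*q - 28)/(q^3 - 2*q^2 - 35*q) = (q + 4)/(q*(q + 5))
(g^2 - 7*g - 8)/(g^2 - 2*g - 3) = (g - 8)/(g - 3)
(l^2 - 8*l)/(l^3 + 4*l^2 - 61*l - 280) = l/(l^2 + 12*l + 35)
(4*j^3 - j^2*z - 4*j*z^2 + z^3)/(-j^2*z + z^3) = (-4*j + z)/z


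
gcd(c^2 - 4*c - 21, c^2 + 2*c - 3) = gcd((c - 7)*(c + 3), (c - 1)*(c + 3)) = c + 3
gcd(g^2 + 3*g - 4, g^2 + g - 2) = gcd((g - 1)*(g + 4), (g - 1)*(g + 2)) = g - 1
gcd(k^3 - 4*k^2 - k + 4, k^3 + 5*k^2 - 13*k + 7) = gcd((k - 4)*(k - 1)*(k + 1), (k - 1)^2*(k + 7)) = k - 1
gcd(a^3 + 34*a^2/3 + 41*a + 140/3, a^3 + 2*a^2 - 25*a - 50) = a + 5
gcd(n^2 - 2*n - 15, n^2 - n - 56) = 1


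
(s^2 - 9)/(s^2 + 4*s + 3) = (s - 3)/(s + 1)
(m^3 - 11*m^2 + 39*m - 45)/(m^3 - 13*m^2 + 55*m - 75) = (m - 3)/(m - 5)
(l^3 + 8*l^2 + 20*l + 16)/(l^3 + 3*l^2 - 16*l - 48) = (l^2 + 4*l + 4)/(l^2 - l - 12)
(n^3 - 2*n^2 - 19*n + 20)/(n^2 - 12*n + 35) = (n^2 + 3*n - 4)/(n - 7)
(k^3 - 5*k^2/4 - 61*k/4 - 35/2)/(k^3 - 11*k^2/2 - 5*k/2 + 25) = (4*k + 7)/(2*(2*k - 5))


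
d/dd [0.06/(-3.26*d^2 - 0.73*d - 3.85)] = (0.3912*d + 0.0438)/(3.26*d^2 + 0.73*d + 3.85)^2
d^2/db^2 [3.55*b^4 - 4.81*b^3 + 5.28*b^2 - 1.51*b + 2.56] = 42.6*b^2 - 28.86*b + 10.56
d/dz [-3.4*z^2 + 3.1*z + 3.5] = 3.1 - 6.8*z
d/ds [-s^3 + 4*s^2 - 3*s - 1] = -3*s^2 + 8*s - 3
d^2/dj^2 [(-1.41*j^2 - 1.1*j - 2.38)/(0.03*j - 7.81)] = -172.528746/(2.7e-5*j^3 - 0.021087*j^2 + 5.489649*j - 476.379541)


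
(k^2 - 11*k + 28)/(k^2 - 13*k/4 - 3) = 4*(k - 7)/(4*k + 3)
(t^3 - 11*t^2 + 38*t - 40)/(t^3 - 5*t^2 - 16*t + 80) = (t - 2)/(t + 4)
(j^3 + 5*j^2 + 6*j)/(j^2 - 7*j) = (j^2 + 5*j + 6)/(j - 7)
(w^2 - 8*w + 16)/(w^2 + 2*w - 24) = (w - 4)/(w + 6)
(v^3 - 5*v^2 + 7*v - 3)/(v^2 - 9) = (v^2 - 2*v + 1)/(v + 3)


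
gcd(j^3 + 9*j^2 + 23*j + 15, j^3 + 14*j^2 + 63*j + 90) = j^2 + 8*j + 15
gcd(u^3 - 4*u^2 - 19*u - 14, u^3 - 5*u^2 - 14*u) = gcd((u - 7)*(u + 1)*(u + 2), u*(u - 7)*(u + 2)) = u^2 - 5*u - 14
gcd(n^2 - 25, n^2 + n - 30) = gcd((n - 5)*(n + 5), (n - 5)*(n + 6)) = n - 5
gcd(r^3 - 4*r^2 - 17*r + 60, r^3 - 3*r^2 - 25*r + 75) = r^2 - 8*r + 15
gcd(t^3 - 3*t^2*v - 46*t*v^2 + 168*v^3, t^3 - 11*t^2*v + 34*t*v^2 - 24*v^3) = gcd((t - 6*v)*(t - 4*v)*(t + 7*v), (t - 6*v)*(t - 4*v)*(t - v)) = t^2 - 10*t*v + 24*v^2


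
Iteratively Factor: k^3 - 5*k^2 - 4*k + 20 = (k - 2)*(k^2 - 3*k - 10) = (k - 2)*(k + 2)*(k - 5)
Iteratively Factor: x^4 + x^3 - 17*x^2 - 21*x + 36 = (x + 3)*(x^3 - 2*x^2 - 11*x + 12) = (x - 4)*(x + 3)*(x^2 + 2*x - 3) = (x - 4)*(x - 1)*(x + 3)*(x + 3)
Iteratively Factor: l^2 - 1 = (l - 1)*(l + 1)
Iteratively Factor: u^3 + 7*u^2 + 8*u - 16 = (u + 4)*(u^2 + 3*u - 4) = (u - 1)*(u + 4)*(u + 4)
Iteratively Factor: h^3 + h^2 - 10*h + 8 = (h + 4)*(h^2 - 3*h + 2) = (h - 1)*(h + 4)*(h - 2)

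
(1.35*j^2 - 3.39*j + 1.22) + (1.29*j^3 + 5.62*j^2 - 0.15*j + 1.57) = 1.29*j^3 + 6.97*j^2 - 3.54*j + 2.79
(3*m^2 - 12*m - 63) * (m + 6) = 3*m^3 + 6*m^2 - 135*m - 378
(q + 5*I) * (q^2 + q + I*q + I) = q^3 + q^2 + 6*I*q^2 - 5*q + 6*I*q - 5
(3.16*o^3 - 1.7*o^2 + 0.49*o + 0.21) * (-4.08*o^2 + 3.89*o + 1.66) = -12.8928*o^5 + 19.2284*o^4 - 3.3666*o^3 - 1.7727*o^2 + 1.6303*o + 0.3486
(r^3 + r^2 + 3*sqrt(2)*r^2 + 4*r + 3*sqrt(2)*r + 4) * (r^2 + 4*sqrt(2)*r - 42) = r^5 + r^4 + 7*sqrt(2)*r^4 - 14*r^3 + 7*sqrt(2)*r^3 - 110*sqrt(2)*r^2 - 14*r^2 - 168*r - 110*sqrt(2)*r - 168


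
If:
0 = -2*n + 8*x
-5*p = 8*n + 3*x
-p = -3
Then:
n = -12/7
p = 3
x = -3/7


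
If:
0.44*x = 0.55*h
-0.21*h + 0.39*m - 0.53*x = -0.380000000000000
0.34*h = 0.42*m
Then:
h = 0.68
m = 0.55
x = 0.85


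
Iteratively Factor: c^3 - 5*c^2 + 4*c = (c)*(c^2 - 5*c + 4) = c*(c - 4)*(c - 1)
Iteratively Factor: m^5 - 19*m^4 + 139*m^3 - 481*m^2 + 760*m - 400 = (m - 1)*(m^4 - 18*m^3 + 121*m^2 - 360*m + 400) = (m - 4)*(m - 1)*(m^3 - 14*m^2 + 65*m - 100) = (m - 4)^2*(m - 1)*(m^2 - 10*m + 25) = (m - 5)*(m - 4)^2*(m - 1)*(m - 5)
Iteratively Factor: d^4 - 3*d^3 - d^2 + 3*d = (d)*(d^3 - 3*d^2 - d + 3) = d*(d + 1)*(d^2 - 4*d + 3) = d*(d - 1)*(d + 1)*(d - 3)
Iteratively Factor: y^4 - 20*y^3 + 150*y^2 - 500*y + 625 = (y - 5)*(y^3 - 15*y^2 + 75*y - 125) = (y - 5)^2*(y^2 - 10*y + 25) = (y - 5)^3*(y - 5)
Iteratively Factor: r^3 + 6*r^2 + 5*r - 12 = (r + 3)*(r^2 + 3*r - 4) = (r + 3)*(r + 4)*(r - 1)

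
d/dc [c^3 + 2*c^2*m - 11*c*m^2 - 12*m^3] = 3*c^2 + 4*c*m - 11*m^2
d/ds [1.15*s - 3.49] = 1.15000000000000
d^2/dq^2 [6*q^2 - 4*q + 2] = 12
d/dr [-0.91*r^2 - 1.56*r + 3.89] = -1.82*r - 1.56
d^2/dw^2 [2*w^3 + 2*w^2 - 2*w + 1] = 12*w + 4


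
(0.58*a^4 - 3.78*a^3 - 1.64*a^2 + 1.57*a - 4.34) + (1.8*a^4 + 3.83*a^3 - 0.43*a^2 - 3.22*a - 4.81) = 2.38*a^4 + 0.0500000000000003*a^3 - 2.07*a^2 - 1.65*a - 9.15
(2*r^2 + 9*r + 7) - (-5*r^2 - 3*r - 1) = 7*r^2 + 12*r + 8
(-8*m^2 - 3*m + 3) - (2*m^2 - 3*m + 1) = 2 - 10*m^2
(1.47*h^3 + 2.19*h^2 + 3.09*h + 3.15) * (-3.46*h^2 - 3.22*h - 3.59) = -5.0862*h^5 - 12.3108*h^4 - 23.0205*h^3 - 28.7109*h^2 - 21.2361*h - 11.3085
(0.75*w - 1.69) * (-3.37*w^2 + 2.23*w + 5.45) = -2.5275*w^3 + 7.3678*w^2 + 0.3188*w - 9.2105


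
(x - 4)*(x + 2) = x^2 - 2*x - 8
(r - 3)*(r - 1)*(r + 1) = r^3 - 3*r^2 - r + 3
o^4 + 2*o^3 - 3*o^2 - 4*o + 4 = (o - 1)^2*(o + 2)^2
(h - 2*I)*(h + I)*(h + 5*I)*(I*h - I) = I*h^4 - 4*h^3 - I*h^3 + 4*h^2 + 7*I*h^2 - 10*h - 7*I*h + 10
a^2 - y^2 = (a - y)*(a + y)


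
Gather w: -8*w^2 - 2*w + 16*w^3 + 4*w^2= 16*w^3 - 4*w^2 - 2*w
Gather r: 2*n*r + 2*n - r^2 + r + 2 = 2*n - r^2 + r*(2*n + 1) + 2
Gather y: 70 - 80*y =70 - 80*y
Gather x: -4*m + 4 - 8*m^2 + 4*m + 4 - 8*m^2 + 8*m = -16*m^2 + 8*m + 8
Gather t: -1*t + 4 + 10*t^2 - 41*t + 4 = 10*t^2 - 42*t + 8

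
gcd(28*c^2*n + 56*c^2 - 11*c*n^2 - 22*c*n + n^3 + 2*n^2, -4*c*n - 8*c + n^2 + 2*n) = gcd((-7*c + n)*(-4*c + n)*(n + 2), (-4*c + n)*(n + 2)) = 4*c*n + 8*c - n^2 - 2*n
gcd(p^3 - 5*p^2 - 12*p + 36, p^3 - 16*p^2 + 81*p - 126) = p - 6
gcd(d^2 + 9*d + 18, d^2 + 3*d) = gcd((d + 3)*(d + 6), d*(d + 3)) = d + 3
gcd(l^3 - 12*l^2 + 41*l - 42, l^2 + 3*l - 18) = l - 3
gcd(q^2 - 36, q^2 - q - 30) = q - 6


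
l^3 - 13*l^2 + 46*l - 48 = (l - 8)*(l - 3)*(l - 2)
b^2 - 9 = (b - 3)*(b + 3)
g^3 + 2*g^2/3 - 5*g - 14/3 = (g - 7/3)*(g + 1)*(g + 2)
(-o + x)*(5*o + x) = -5*o^2 + 4*o*x + x^2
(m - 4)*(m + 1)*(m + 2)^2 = m^4 + m^3 - 12*m^2 - 28*m - 16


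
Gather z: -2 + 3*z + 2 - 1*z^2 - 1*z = -z^2 + 2*z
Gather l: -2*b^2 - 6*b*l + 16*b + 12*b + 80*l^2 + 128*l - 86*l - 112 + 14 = -2*b^2 + 28*b + 80*l^2 + l*(42 - 6*b) - 98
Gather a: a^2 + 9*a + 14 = a^2 + 9*a + 14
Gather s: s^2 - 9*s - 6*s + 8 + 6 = s^2 - 15*s + 14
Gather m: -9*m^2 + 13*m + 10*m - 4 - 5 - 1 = -9*m^2 + 23*m - 10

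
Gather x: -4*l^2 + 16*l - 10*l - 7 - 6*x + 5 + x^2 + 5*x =-4*l^2 + 6*l + x^2 - x - 2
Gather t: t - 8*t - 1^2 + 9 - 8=-7*t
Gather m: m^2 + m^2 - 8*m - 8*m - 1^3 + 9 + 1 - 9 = 2*m^2 - 16*m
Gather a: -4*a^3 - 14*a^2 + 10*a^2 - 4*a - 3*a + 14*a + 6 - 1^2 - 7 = -4*a^3 - 4*a^2 + 7*a - 2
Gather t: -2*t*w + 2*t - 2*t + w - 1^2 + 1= -2*t*w + w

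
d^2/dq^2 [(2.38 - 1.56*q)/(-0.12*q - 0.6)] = -0.293184/(0.12*q + 0.6)^3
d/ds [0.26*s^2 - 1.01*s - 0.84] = 0.52*s - 1.01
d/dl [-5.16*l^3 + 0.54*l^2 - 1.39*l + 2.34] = -15.48*l^2 + 1.08*l - 1.39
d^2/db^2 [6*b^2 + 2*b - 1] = 12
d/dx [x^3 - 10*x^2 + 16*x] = 3*x^2 - 20*x + 16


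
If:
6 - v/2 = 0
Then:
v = 12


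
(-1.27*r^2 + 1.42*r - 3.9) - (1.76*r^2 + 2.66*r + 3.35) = -3.03*r^2 - 1.24*r - 7.25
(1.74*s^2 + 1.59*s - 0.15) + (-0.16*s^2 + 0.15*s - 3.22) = 1.58*s^2 + 1.74*s - 3.37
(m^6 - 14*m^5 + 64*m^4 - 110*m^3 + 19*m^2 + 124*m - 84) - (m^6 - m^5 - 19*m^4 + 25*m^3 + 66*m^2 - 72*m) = -13*m^5 + 83*m^4 - 135*m^3 - 47*m^2 + 196*m - 84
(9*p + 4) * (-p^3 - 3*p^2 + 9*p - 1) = -9*p^4 - 31*p^3 + 69*p^2 + 27*p - 4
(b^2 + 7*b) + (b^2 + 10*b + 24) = 2*b^2 + 17*b + 24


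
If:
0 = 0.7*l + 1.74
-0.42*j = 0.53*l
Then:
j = 3.14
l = -2.49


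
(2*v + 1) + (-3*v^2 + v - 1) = -3*v^2 + 3*v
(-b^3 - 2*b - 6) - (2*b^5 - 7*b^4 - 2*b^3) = -2*b^5 + 7*b^4 + b^3 - 2*b - 6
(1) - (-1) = 2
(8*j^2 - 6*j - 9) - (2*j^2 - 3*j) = 6*j^2 - 3*j - 9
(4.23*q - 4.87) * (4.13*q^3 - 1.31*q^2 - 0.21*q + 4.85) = 17.4699*q^4 - 25.6544*q^3 + 5.4914*q^2 + 21.5382*q - 23.6195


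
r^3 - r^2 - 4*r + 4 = (r - 2)*(r - 1)*(r + 2)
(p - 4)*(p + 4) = p^2 - 16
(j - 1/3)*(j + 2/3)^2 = j^3 + j^2 - 4/27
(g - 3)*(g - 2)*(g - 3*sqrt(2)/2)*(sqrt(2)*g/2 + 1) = sqrt(2)*g^4/2 - 5*sqrt(2)*g^3/2 - g^3/2 + 3*sqrt(2)*g^2/2 + 5*g^2/2 - 3*g + 15*sqrt(2)*g/2 - 9*sqrt(2)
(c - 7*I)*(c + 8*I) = c^2 + I*c + 56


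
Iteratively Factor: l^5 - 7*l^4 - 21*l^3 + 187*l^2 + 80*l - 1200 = (l - 4)*(l^4 - 3*l^3 - 33*l^2 + 55*l + 300) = (l - 4)*(l + 3)*(l^3 - 6*l^2 - 15*l + 100) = (l - 5)*(l - 4)*(l + 3)*(l^2 - l - 20) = (l - 5)^2*(l - 4)*(l + 3)*(l + 4)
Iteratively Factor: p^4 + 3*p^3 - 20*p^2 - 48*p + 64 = (p + 4)*(p^3 - p^2 - 16*p + 16) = (p - 1)*(p + 4)*(p^2 - 16) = (p - 1)*(p + 4)^2*(p - 4)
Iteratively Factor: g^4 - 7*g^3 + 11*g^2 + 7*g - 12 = (g + 1)*(g^3 - 8*g^2 + 19*g - 12) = (g - 3)*(g + 1)*(g^2 - 5*g + 4) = (g - 3)*(g - 1)*(g + 1)*(g - 4)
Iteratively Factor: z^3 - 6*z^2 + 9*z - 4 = (z - 1)*(z^2 - 5*z + 4) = (z - 1)^2*(z - 4)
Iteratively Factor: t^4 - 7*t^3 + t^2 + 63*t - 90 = (t - 2)*(t^3 - 5*t^2 - 9*t + 45) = (t - 3)*(t - 2)*(t^2 - 2*t - 15) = (t - 5)*(t - 3)*(t - 2)*(t + 3)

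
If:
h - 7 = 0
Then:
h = 7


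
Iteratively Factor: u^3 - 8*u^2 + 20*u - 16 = (u - 2)*(u^2 - 6*u + 8) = (u - 4)*(u - 2)*(u - 2)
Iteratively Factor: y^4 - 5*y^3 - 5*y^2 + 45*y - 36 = (y + 3)*(y^3 - 8*y^2 + 19*y - 12) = (y - 1)*(y + 3)*(y^2 - 7*y + 12) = (y - 4)*(y - 1)*(y + 3)*(y - 3)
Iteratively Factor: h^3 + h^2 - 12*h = (h + 4)*(h^2 - 3*h) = h*(h + 4)*(h - 3)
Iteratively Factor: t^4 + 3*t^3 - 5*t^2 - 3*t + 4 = (t + 1)*(t^3 + 2*t^2 - 7*t + 4) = (t - 1)*(t + 1)*(t^2 + 3*t - 4) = (t - 1)*(t + 1)*(t + 4)*(t - 1)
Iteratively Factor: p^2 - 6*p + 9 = (p - 3)*(p - 3)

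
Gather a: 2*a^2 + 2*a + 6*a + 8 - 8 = 2*a^2 + 8*a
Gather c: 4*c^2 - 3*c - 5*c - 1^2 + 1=4*c^2 - 8*c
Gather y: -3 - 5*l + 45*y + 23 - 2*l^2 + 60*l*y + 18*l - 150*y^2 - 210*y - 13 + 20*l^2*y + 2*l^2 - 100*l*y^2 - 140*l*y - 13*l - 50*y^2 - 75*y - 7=y^2*(-100*l - 200) + y*(20*l^2 - 80*l - 240)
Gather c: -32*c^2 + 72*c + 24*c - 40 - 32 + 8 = -32*c^2 + 96*c - 64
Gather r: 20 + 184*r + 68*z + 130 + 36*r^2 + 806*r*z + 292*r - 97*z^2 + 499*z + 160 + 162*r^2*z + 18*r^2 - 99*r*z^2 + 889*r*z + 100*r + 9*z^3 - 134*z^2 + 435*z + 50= r^2*(162*z + 54) + r*(-99*z^2 + 1695*z + 576) + 9*z^3 - 231*z^2 + 1002*z + 360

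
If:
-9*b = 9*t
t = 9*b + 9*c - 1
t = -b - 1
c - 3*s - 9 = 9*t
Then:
No Solution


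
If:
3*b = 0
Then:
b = 0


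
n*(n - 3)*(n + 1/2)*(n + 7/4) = n^4 - 3*n^3/4 - 47*n^2/8 - 21*n/8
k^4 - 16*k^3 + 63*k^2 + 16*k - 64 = (k - 8)^2*(k - 1)*(k + 1)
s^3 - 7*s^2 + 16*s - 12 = (s - 3)*(s - 2)^2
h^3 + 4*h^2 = h^2*(h + 4)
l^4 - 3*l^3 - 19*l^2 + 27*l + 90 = (l - 5)*(l - 3)*(l + 2)*(l + 3)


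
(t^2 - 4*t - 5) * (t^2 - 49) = t^4 - 4*t^3 - 54*t^2 + 196*t + 245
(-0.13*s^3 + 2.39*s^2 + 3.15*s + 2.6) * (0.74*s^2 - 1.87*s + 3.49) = -0.0962*s^5 + 2.0117*s^4 - 2.592*s^3 + 4.3746*s^2 + 6.1315*s + 9.074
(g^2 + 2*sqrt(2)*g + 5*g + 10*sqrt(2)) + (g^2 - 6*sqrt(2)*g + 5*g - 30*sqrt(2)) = 2*g^2 - 4*sqrt(2)*g + 10*g - 20*sqrt(2)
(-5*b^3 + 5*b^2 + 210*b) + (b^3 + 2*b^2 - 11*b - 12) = -4*b^3 + 7*b^2 + 199*b - 12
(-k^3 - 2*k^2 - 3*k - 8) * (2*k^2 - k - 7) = -2*k^5 - 3*k^4 + 3*k^3 + k^2 + 29*k + 56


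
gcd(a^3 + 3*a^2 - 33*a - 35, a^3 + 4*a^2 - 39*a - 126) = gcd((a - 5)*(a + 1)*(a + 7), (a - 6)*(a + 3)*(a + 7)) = a + 7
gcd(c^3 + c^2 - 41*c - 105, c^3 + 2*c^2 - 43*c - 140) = c^2 - 2*c - 35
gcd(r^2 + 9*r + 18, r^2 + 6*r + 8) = 1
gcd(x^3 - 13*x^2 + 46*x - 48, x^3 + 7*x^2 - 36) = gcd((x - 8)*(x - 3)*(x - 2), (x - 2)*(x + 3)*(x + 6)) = x - 2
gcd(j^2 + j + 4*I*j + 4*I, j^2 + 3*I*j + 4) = j + 4*I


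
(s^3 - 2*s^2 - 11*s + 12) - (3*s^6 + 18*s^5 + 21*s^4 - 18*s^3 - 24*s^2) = -3*s^6 - 18*s^5 - 21*s^4 + 19*s^3 + 22*s^2 - 11*s + 12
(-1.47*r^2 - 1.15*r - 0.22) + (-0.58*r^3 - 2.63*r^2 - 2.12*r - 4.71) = -0.58*r^3 - 4.1*r^2 - 3.27*r - 4.93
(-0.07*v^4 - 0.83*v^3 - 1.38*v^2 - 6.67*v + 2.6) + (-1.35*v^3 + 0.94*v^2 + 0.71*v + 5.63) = -0.07*v^4 - 2.18*v^3 - 0.44*v^2 - 5.96*v + 8.23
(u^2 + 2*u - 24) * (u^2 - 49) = u^4 + 2*u^3 - 73*u^2 - 98*u + 1176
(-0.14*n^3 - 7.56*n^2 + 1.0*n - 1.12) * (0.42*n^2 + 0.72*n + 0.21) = -0.0588*n^5 - 3.276*n^4 - 5.0526*n^3 - 1.338*n^2 - 0.5964*n - 0.2352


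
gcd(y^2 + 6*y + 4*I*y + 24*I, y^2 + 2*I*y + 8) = y + 4*I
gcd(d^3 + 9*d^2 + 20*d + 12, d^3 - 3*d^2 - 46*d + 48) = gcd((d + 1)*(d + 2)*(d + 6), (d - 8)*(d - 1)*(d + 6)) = d + 6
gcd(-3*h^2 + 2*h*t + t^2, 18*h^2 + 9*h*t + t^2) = 3*h + t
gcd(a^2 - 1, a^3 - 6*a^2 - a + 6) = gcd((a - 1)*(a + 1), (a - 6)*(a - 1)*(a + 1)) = a^2 - 1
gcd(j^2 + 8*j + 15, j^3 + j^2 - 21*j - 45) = j + 3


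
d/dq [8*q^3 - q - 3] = 24*q^2 - 1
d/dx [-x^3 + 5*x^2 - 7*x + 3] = -3*x^2 + 10*x - 7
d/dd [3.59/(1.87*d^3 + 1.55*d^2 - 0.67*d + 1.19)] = (-20.1399*d^2 - 11.129*d + 2.4053)/(1.87*d^3 + 1.55*d^2 - 0.67*d + 1.19)^2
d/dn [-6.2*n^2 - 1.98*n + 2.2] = -12.4*n - 1.98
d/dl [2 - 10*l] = -10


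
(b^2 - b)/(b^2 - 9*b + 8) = b/(b - 8)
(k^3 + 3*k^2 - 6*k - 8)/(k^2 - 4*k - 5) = (k^2 + 2*k - 8)/(k - 5)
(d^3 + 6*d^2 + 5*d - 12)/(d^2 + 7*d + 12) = d - 1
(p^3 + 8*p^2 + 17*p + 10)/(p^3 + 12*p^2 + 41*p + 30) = (p + 2)/(p + 6)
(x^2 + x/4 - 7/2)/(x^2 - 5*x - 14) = (x - 7/4)/(x - 7)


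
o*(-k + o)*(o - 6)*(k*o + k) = -k^2*o^3 + 5*k^2*o^2 + 6*k^2*o + k*o^4 - 5*k*o^3 - 6*k*o^2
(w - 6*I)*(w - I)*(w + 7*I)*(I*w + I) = I*w^4 + I*w^3 + 43*I*w^2 + 42*w + 43*I*w + 42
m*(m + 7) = m^2 + 7*m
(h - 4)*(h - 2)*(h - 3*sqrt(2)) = h^3 - 6*h^2 - 3*sqrt(2)*h^2 + 8*h + 18*sqrt(2)*h - 24*sqrt(2)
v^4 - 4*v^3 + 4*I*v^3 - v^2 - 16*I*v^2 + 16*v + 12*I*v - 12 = (v - 3)*(v - 1)*(v + 2*I)^2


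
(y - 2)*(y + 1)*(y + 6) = y^3 + 5*y^2 - 8*y - 12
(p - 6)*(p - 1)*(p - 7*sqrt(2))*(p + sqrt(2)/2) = p^4 - 13*sqrt(2)*p^3/2 - 7*p^3 - p^2 + 91*sqrt(2)*p^2/2 - 39*sqrt(2)*p + 49*p - 42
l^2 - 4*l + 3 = (l - 3)*(l - 1)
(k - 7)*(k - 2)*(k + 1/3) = k^3 - 26*k^2/3 + 11*k + 14/3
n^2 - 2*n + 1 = (n - 1)^2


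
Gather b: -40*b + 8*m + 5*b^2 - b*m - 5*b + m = 5*b^2 + b*(-m - 45) + 9*m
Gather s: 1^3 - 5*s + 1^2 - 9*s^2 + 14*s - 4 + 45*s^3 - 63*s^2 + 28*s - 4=45*s^3 - 72*s^2 + 37*s - 6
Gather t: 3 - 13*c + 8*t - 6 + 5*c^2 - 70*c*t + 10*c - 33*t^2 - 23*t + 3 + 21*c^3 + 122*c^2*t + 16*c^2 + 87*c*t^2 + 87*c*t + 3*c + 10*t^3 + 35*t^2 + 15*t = 21*c^3 + 21*c^2 + 10*t^3 + t^2*(87*c + 2) + t*(122*c^2 + 17*c)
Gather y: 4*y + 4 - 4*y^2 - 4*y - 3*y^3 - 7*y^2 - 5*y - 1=-3*y^3 - 11*y^2 - 5*y + 3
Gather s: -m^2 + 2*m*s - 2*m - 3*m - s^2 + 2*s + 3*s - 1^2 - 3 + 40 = -m^2 - 5*m - s^2 + s*(2*m + 5) + 36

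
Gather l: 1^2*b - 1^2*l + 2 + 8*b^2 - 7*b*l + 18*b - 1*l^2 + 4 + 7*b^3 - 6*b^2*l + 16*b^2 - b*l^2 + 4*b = 7*b^3 + 24*b^2 + 23*b + l^2*(-b - 1) + l*(-6*b^2 - 7*b - 1) + 6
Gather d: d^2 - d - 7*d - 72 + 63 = d^2 - 8*d - 9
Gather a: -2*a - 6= -2*a - 6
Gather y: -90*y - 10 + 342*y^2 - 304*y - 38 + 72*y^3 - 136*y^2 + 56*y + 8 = 72*y^3 + 206*y^2 - 338*y - 40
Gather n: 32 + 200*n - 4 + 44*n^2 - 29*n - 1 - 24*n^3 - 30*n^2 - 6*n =-24*n^3 + 14*n^2 + 165*n + 27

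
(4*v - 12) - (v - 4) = 3*v - 8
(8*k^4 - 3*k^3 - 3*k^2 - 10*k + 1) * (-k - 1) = -8*k^5 - 5*k^4 + 6*k^3 + 13*k^2 + 9*k - 1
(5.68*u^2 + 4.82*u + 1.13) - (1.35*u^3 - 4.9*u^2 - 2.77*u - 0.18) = -1.35*u^3 + 10.58*u^2 + 7.59*u + 1.31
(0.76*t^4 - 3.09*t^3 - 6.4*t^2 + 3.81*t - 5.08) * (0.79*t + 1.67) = 0.6004*t^5 - 1.1719*t^4 - 10.2163*t^3 - 7.6781*t^2 + 2.3495*t - 8.4836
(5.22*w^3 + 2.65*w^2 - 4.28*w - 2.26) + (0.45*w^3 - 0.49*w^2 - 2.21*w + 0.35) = 5.67*w^3 + 2.16*w^2 - 6.49*w - 1.91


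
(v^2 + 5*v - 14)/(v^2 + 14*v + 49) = (v - 2)/(v + 7)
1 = 1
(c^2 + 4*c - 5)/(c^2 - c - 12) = (-c^2 - 4*c + 5)/(-c^2 + c + 12)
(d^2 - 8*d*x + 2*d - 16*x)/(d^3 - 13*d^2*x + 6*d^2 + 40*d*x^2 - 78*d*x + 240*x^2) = (-d - 2)/(-d^2 + 5*d*x - 6*d + 30*x)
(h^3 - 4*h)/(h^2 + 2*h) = h - 2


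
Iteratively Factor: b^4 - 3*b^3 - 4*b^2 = (b)*(b^3 - 3*b^2 - 4*b) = b*(b + 1)*(b^2 - 4*b) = b^2*(b + 1)*(b - 4)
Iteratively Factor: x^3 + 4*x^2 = (x)*(x^2 + 4*x) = x^2*(x + 4)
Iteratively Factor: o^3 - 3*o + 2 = (o + 2)*(o^2 - 2*o + 1) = (o - 1)*(o + 2)*(o - 1)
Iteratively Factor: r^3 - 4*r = (r - 2)*(r^2 + 2*r) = (r - 2)*(r + 2)*(r)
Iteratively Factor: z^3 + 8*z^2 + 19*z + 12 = (z + 1)*(z^2 + 7*z + 12) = (z + 1)*(z + 4)*(z + 3)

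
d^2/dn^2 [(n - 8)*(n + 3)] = 2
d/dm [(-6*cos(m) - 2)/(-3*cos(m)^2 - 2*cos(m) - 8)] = 2*(-9*sin(m)^2 + 6*cos(m) - 13)*sin(m)/(3*cos(m)^2 + 2*cos(m) + 8)^2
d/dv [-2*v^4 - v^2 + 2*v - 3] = -8*v^3 - 2*v + 2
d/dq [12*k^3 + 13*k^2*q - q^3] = 13*k^2 - 3*q^2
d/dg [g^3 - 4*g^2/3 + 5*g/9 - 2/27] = 3*g^2 - 8*g/3 + 5/9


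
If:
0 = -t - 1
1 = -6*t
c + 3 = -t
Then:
No Solution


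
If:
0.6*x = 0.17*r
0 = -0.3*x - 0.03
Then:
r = -0.35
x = -0.10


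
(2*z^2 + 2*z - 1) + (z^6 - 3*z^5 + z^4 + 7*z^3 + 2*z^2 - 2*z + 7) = z^6 - 3*z^5 + z^4 + 7*z^3 + 4*z^2 + 6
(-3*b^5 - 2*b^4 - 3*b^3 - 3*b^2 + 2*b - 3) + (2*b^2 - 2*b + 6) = -3*b^5 - 2*b^4 - 3*b^3 - b^2 + 3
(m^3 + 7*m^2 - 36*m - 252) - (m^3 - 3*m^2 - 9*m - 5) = 10*m^2 - 27*m - 247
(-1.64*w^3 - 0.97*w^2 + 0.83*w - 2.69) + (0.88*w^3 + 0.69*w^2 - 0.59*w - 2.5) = -0.76*w^3 - 0.28*w^2 + 0.24*w - 5.19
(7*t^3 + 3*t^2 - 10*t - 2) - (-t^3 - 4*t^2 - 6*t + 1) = 8*t^3 + 7*t^2 - 4*t - 3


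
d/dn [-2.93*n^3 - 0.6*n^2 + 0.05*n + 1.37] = -8.79*n^2 - 1.2*n + 0.05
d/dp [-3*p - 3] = -3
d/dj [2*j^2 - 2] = 4*j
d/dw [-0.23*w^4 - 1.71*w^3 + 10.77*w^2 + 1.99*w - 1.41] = -0.92*w^3 - 5.13*w^2 + 21.54*w + 1.99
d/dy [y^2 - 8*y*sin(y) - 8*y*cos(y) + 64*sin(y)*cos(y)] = -8*sqrt(2)*y*cos(y + pi/4) + 2*y - 8*sqrt(2)*sin(y + pi/4) + 64*cos(2*y)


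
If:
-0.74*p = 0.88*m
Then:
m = -0.840909090909091*p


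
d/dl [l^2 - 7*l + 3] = 2*l - 7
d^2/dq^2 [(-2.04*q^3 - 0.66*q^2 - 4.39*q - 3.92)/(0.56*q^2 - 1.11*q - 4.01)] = (1.77635683940025e-15*q^5 - 17.762936*q^3 - 70.749912*q^2 - 241.349496*q - 9.410242)/(0.175616*q^6 - 1.044288*q^5 - 1.70268*q^4 + 13.588065*q^3 + 12.192405*q^2 - 53.546733*q - 64.481201)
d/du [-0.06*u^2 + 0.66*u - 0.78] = 0.66 - 0.12*u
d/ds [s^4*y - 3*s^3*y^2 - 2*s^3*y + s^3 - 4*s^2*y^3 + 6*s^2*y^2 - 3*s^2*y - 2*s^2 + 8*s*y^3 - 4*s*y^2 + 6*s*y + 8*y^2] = 4*s^3*y - 9*s^2*y^2 - 6*s^2*y + 3*s^2 - 8*s*y^3 + 12*s*y^2 - 6*s*y - 4*s + 8*y^3 - 4*y^2 + 6*y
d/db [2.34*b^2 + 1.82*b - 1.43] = 4.68*b + 1.82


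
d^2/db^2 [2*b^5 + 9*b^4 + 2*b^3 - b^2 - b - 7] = 40*b^3 + 108*b^2 + 12*b - 2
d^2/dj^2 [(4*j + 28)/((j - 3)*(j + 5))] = 8*(j^3 + 21*j^2 + 87*j + 163)/(j^6 + 6*j^5 - 33*j^4 - 172*j^3 + 495*j^2 + 1350*j - 3375)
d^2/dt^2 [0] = 0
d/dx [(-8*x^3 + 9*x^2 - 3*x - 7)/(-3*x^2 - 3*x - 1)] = 6*(4*x^4 + 8*x^3 - 2*x^2 - 10*x - 3)/(9*x^4 + 18*x^3 + 15*x^2 + 6*x + 1)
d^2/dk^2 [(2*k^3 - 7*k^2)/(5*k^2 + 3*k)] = 246/(125*k^3 + 225*k^2 + 135*k + 27)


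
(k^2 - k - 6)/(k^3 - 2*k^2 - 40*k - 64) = (k - 3)/(k^2 - 4*k - 32)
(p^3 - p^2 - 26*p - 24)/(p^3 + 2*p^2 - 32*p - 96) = (p + 1)/(p + 4)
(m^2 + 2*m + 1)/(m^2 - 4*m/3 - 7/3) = 3*(m + 1)/(3*m - 7)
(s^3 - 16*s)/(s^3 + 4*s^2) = (s - 4)/s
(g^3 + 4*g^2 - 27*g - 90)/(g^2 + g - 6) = (g^2 + g - 30)/(g - 2)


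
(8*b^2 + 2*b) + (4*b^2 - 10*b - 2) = 12*b^2 - 8*b - 2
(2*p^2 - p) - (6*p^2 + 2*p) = -4*p^2 - 3*p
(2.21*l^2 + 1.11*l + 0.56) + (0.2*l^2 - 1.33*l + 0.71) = 2.41*l^2 - 0.22*l + 1.27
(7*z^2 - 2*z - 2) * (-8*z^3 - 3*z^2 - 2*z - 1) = -56*z^5 - 5*z^4 + 8*z^3 + 3*z^2 + 6*z + 2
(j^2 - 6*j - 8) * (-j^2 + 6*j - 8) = -j^4 + 12*j^3 - 36*j^2 + 64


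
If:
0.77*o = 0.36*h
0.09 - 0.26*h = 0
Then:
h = 0.35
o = 0.16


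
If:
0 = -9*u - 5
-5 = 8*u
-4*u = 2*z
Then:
No Solution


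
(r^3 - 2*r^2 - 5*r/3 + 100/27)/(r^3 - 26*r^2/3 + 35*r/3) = (r^2 - r/3 - 20/9)/(r*(r - 7))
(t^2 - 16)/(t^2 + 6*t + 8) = (t - 4)/(t + 2)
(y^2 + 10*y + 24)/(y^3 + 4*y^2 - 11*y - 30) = (y^2 + 10*y + 24)/(y^3 + 4*y^2 - 11*y - 30)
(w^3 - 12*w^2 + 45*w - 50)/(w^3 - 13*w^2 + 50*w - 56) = (w^2 - 10*w + 25)/(w^2 - 11*w + 28)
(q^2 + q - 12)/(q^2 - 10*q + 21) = (q + 4)/(q - 7)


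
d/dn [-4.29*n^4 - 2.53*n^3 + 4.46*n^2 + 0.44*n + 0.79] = -17.16*n^3 - 7.59*n^2 + 8.92*n + 0.44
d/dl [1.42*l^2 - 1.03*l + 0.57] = 2.84*l - 1.03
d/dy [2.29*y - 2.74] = 2.29000000000000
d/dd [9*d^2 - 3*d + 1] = 18*d - 3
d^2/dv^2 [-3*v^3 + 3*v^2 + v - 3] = 6 - 18*v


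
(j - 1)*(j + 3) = j^2 + 2*j - 3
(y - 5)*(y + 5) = y^2 - 25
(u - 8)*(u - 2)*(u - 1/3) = u^3 - 31*u^2/3 + 58*u/3 - 16/3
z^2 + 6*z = z*(z + 6)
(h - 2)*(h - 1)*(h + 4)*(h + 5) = h^4 + 6*h^3 - 5*h^2 - 42*h + 40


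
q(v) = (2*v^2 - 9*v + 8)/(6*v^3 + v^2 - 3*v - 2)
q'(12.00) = 0.00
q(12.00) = 0.02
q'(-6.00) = -0.03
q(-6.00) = -0.11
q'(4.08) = 0.01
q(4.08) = 0.01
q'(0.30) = 3.56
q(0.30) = -2.07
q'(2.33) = 0.04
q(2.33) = -0.03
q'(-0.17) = 18.66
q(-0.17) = -6.43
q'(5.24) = 0.00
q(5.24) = 0.02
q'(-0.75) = -23.25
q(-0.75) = -9.24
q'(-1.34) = -4.23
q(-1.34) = -2.23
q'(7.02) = 0.00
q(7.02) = 0.02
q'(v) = (4*v - 9)/(6*v^3 + v^2 - 3*v - 2) + (-18*v^2 - 2*v + 3)*(2*v^2 - 9*v + 8)/(6*v^3 + v^2 - 3*v - 2)^2 = 3*(-4*v^4 + 36*v^3 - 47*v^2 - 8*v + 14)/(36*v^6 + 12*v^5 - 35*v^4 - 30*v^3 + 5*v^2 + 12*v + 4)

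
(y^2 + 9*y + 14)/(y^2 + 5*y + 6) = (y + 7)/(y + 3)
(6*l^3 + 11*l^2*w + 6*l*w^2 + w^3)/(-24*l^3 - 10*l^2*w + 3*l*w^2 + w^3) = (3*l^2 + 4*l*w + w^2)/(-12*l^2 + l*w + w^2)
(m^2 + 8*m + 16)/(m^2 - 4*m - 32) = (m + 4)/(m - 8)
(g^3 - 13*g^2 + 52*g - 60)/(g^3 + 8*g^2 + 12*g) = (g^3 - 13*g^2 + 52*g - 60)/(g*(g^2 + 8*g + 12))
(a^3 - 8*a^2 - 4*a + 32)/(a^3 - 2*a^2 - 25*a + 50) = (a^2 - 6*a - 16)/(a^2 - 25)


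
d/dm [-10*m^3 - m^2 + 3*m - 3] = -30*m^2 - 2*m + 3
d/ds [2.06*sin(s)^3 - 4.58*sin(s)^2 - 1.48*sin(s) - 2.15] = (6.18*sin(s)^2 - 9.16*sin(s) - 1.48)*cos(s)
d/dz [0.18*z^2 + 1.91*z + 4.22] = 0.36*z + 1.91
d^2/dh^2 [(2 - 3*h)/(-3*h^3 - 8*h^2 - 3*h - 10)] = 2*(81*h^5 + 108*h^4 - 219*h^3 - 978*h^2 - 684*h + 52)/(27*h^9 + 216*h^8 + 657*h^7 + 1214*h^6 + 2097*h^5 + 2676*h^4 + 2367*h^3 + 2670*h^2 + 900*h + 1000)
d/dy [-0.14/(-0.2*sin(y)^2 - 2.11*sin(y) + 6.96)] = -(0.056*sin(y) + 0.2954)*cos(y)/(0.2*sin(y)^2 + 2.11*sin(y) - 6.96)^2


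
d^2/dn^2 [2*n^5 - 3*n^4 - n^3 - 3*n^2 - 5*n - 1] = 40*n^3 - 36*n^2 - 6*n - 6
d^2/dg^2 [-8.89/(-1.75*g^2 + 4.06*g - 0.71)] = (-54.45125*g^2 + 126.3269*g + 8.89*(3.5*g - 4.06)*(7.0*g - 8.12) - 22.09165)/(1.75*g^2 - 4.06*g + 0.71)^3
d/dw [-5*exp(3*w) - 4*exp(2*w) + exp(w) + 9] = (-15*exp(2*w) - 8*exp(w) + 1)*exp(w)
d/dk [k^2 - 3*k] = 2*k - 3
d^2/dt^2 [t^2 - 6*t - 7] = 2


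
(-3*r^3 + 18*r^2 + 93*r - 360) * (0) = 0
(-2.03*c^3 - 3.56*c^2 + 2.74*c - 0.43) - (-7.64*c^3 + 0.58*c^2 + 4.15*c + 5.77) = 5.61*c^3 - 4.14*c^2 - 1.41*c - 6.2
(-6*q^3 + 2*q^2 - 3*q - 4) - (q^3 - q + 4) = -7*q^3 + 2*q^2 - 2*q - 8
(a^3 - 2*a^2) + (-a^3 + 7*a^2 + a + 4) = 5*a^2 + a + 4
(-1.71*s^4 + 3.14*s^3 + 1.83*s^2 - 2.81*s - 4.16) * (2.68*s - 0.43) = -4.5828*s^5 + 9.1505*s^4 + 3.5542*s^3 - 8.3177*s^2 - 9.9405*s + 1.7888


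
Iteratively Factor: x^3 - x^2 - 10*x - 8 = (x - 4)*(x^2 + 3*x + 2) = (x - 4)*(x + 2)*(x + 1)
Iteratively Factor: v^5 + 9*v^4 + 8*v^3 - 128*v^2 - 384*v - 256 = (v + 1)*(v^4 + 8*v^3 - 128*v - 256) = (v - 4)*(v + 1)*(v^3 + 12*v^2 + 48*v + 64) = (v - 4)*(v + 1)*(v + 4)*(v^2 + 8*v + 16) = (v - 4)*(v + 1)*(v + 4)^2*(v + 4)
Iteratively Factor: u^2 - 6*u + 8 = (u - 2)*(u - 4)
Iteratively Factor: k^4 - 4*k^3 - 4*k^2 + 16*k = (k + 2)*(k^3 - 6*k^2 + 8*k) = (k - 4)*(k + 2)*(k^2 - 2*k) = k*(k - 4)*(k + 2)*(k - 2)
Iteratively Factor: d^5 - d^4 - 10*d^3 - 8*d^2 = (d + 1)*(d^4 - 2*d^3 - 8*d^2) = (d - 4)*(d + 1)*(d^3 + 2*d^2) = (d - 4)*(d + 1)*(d + 2)*(d^2) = d*(d - 4)*(d + 1)*(d + 2)*(d)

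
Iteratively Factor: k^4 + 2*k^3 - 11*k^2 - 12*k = (k)*(k^3 + 2*k^2 - 11*k - 12) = k*(k + 4)*(k^2 - 2*k - 3) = k*(k - 3)*(k + 4)*(k + 1)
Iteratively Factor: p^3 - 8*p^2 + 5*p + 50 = (p - 5)*(p^2 - 3*p - 10) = (p - 5)^2*(p + 2)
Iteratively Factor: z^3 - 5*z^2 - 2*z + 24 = (z - 4)*(z^2 - z - 6) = (z - 4)*(z - 3)*(z + 2)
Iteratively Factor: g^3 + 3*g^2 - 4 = (g + 2)*(g^2 + g - 2) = (g - 1)*(g + 2)*(g + 2)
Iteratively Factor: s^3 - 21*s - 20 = (s + 1)*(s^2 - s - 20) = (s + 1)*(s + 4)*(s - 5)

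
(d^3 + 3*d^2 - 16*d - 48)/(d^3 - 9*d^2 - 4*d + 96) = (d + 4)/(d - 8)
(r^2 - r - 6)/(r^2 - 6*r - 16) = (r - 3)/(r - 8)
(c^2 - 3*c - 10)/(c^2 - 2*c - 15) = (c + 2)/(c + 3)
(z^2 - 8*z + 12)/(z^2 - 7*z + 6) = (z - 2)/(z - 1)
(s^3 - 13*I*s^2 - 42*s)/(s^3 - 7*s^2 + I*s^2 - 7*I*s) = (s^2 - 13*I*s - 42)/(s^2 + s*(-7 + I) - 7*I)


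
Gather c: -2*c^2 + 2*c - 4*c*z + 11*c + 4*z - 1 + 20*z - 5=-2*c^2 + c*(13 - 4*z) + 24*z - 6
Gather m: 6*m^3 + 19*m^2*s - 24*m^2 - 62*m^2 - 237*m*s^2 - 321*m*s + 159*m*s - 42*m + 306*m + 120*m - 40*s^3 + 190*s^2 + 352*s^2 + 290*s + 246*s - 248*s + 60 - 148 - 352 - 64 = 6*m^3 + m^2*(19*s - 86) + m*(-237*s^2 - 162*s + 384) - 40*s^3 + 542*s^2 + 288*s - 504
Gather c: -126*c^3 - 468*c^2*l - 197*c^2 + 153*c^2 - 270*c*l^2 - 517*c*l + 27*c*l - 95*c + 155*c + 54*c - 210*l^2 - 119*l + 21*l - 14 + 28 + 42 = -126*c^3 + c^2*(-468*l - 44) + c*(-270*l^2 - 490*l + 114) - 210*l^2 - 98*l + 56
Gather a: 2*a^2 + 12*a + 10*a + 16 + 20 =2*a^2 + 22*a + 36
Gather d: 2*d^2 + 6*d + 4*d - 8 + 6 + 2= 2*d^2 + 10*d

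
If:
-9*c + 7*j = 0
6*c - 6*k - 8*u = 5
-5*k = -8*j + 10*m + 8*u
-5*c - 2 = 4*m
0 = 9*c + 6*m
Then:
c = 2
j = 18/7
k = -305/7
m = -3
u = 1879/56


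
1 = 1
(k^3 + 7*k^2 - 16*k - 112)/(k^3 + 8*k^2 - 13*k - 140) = (k + 4)/(k + 5)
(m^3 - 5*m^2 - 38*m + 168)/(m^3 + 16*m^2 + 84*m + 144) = (m^2 - 11*m + 28)/(m^2 + 10*m + 24)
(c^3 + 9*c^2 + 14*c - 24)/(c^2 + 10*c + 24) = c - 1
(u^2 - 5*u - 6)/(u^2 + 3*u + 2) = (u - 6)/(u + 2)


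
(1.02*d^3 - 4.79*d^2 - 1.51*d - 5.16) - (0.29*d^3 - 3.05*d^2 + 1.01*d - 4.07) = 0.73*d^3 - 1.74*d^2 - 2.52*d - 1.09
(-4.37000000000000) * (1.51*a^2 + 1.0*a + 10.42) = -6.5987*a^2 - 4.37*a - 45.5354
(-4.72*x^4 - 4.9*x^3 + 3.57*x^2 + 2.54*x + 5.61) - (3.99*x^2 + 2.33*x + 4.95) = -4.72*x^4 - 4.9*x^3 - 0.42*x^2 + 0.21*x + 0.66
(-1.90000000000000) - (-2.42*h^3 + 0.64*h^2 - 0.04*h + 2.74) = 2.42*h^3 - 0.64*h^2 + 0.04*h - 4.64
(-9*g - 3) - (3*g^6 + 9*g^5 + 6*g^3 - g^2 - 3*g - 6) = -3*g^6 - 9*g^5 - 6*g^3 + g^2 - 6*g + 3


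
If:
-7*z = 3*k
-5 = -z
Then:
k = -35/3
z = 5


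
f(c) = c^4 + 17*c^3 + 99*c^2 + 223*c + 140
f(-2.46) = -25.93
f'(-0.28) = 171.47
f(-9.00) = 320.00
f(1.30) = 637.42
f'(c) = 4*c^3 + 51*c^2 + 198*c + 223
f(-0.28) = 84.95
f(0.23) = 196.74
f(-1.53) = -24.85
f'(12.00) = 16855.00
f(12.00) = 67184.00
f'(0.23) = 271.29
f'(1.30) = 575.38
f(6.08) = 10342.88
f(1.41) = 702.86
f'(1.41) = 614.79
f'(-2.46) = -15.00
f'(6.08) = 4211.15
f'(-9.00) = -344.00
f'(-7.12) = -45.12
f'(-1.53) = 25.12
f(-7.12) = 4.86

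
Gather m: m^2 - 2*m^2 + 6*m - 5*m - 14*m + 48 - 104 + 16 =-m^2 - 13*m - 40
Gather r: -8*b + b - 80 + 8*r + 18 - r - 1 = -7*b + 7*r - 63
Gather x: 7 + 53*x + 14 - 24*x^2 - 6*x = -24*x^2 + 47*x + 21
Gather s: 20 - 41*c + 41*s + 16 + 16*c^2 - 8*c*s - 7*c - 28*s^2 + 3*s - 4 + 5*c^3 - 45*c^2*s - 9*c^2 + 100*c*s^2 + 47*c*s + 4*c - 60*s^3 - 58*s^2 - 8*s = 5*c^3 + 7*c^2 - 44*c - 60*s^3 + s^2*(100*c - 86) + s*(-45*c^2 + 39*c + 36) + 32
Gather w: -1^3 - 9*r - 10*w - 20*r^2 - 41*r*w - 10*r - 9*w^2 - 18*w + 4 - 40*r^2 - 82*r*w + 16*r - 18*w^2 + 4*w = -60*r^2 - 3*r - 27*w^2 + w*(-123*r - 24) + 3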